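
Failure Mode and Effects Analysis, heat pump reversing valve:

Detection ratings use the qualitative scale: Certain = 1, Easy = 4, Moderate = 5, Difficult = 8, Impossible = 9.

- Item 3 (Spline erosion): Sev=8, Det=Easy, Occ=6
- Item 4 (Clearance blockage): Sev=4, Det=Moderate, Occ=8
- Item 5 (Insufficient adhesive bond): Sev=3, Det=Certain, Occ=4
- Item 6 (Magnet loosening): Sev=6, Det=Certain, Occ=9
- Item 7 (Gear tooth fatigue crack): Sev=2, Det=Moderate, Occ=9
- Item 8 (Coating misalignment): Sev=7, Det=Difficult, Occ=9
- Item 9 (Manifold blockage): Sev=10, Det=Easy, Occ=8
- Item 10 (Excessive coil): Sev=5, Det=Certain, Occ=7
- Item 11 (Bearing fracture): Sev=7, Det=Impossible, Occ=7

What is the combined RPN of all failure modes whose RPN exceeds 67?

1707

RPN = Severity × Occurrence × Detection:
  Item 3: 8 × 6 × 4 = 192
  Item 4: 4 × 8 × 5 = 160
  Item 5: 3 × 4 × 1 = 12
  Item 6: 6 × 9 × 1 = 54
  Item 7: 2 × 9 × 5 = 90
  Item 8: 7 × 9 × 8 = 504
  Item 9: 10 × 8 × 4 = 320
  Item 10: 5 × 7 × 1 = 35
  Item 11: 7 × 7 × 9 = 441
RPN > 67: Item 3 (192), Item 4 (160), Item 7 (90), Item 8 (504), Item 9 (320), Item 11 (441).
Sum: 192 + 160 + 90 + 504 + 320 + 441 = 1707.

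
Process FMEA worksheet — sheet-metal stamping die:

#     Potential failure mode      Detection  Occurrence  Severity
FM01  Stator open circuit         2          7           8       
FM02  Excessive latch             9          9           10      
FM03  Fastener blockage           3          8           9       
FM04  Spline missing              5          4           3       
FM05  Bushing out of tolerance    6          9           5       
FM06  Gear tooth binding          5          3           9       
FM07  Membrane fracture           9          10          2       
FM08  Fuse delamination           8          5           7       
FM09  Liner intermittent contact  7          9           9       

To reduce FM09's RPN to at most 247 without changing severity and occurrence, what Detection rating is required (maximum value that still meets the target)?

3

FM09: S=9, O=9, D=7 → current RPN = 567.
Fixed product = 81. Need 81 × D ≤ 247, so D ≤ 247/81 = 3.05.
Maximum integer Detection rating = 3 (gives RPN 243; D=4 would give 324 > 247).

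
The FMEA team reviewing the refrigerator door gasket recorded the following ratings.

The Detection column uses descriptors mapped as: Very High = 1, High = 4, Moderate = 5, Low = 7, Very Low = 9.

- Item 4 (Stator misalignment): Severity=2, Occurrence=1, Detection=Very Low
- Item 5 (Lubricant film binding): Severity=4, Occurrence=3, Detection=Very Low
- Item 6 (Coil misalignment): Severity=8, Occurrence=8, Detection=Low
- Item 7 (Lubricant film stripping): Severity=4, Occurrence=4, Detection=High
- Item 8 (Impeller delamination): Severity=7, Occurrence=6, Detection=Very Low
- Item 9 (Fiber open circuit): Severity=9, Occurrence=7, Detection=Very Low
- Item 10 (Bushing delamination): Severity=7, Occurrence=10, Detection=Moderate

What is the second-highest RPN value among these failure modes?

RPN = Severity × Occurrence × Detection:
  Item 4: 2 × 1 × 9 = 18
  Item 5: 4 × 3 × 9 = 108
  Item 6: 8 × 8 × 7 = 448
  Item 7: 4 × 4 × 4 = 64
  Item 8: 7 × 6 × 9 = 378
  Item 9: 9 × 7 × 9 = 567
  Item 10: 7 × 10 × 5 = 350
Sorted descending: 567, 448, 378, 350, 108, 64, 18.
The second-highest RPN is 448 (Item 6).

448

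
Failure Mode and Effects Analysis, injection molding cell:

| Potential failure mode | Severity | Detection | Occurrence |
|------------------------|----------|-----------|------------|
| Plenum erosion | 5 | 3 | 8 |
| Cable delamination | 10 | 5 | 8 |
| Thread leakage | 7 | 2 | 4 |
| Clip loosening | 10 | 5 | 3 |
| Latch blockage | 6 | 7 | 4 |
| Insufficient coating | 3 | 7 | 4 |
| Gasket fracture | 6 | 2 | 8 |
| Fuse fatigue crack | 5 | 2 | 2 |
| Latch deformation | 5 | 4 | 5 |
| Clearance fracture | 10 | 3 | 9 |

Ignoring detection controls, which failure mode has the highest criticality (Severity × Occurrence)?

Criticality = Severity × Occurrence:
  Plenum erosion: 5 × 8 = 40
  Cable delamination: 10 × 8 = 80
  Thread leakage: 7 × 4 = 28
  Clip loosening: 10 × 3 = 30
  Latch blockage: 6 × 4 = 24
  Insufficient coating: 3 × 4 = 12
  Gasket fracture: 6 × 8 = 48
  Fuse fatigue crack: 5 × 2 = 10
  Latch deformation: 5 × 5 = 25
  Clearance fracture: 10 × 9 = 90
Highest criticality is 90 → Clearance fracture.

Clearance fracture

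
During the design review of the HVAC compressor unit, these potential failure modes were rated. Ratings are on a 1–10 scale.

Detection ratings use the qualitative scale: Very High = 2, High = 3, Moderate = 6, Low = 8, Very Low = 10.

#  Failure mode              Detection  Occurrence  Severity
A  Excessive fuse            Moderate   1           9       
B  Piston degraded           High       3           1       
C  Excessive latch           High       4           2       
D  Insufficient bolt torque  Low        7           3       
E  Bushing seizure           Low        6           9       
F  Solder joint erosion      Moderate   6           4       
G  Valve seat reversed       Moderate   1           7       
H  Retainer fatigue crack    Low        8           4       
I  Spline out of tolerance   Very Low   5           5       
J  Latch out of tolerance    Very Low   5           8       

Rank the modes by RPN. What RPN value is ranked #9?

RPN = Severity × Occurrence × Detection:
  A: 9 × 1 × 6 = 54
  B: 1 × 3 × 3 = 9
  C: 2 × 4 × 3 = 24
  D: 3 × 7 × 8 = 168
  E: 9 × 6 × 8 = 432
  F: 4 × 6 × 6 = 144
  G: 7 × 1 × 6 = 42
  H: 4 × 8 × 8 = 256
  I: 5 × 5 × 10 = 250
  J: 8 × 5 × 10 = 400
Sorted descending: 432, 400, 256, 250, 168, 144, 54, 42, 24, 9.
The 9th-highest RPN is 24 (C).

24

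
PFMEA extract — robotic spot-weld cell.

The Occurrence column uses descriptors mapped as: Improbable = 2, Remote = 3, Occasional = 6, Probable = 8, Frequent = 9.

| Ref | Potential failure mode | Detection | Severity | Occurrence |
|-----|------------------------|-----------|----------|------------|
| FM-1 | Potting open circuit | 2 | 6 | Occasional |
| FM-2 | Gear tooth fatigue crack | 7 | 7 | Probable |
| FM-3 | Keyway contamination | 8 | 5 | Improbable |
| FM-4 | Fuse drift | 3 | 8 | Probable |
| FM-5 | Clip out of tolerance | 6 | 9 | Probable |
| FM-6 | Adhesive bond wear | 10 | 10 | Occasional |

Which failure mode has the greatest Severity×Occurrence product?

FM-5

Criticality = Severity × Occurrence:
  FM-1: 6 × 6 = 36
  FM-2: 7 × 8 = 56
  FM-3: 5 × 2 = 10
  FM-4: 8 × 8 = 64
  FM-5: 9 × 8 = 72
  FM-6: 10 × 6 = 60
Highest criticality is 72 → FM-5.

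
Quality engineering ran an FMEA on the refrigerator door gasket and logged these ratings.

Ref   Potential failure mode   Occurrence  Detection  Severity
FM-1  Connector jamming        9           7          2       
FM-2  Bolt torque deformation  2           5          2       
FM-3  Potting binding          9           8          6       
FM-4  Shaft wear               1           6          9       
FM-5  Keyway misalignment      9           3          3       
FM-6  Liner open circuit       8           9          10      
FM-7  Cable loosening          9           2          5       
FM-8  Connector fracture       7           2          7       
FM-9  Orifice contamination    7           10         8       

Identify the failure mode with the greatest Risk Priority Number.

FM-6

RPN = Severity × Occurrence × Detection:
  FM-1: 2 × 9 × 7 = 126
  FM-2: 2 × 2 × 5 = 20
  FM-3: 6 × 9 × 8 = 432
  FM-4: 9 × 1 × 6 = 54
  FM-5: 3 × 9 × 3 = 81
  FM-6: 10 × 8 × 9 = 720
  FM-7: 5 × 9 × 2 = 90
  FM-8: 7 × 7 × 2 = 98
  FM-9: 8 × 7 × 10 = 560
Highest RPN is 720 → FM-6.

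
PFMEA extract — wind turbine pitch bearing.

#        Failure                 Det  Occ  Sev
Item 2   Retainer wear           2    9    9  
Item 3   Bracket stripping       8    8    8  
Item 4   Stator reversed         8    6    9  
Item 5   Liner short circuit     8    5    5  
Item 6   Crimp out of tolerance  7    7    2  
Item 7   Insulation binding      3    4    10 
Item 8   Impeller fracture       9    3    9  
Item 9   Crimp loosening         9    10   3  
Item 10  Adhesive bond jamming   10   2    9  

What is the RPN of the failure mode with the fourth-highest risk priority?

RPN = Severity × Occurrence × Detection:
  Item 2: 9 × 9 × 2 = 162
  Item 3: 8 × 8 × 8 = 512
  Item 4: 9 × 6 × 8 = 432
  Item 5: 5 × 5 × 8 = 200
  Item 6: 2 × 7 × 7 = 98
  Item 7: 10 × 4 × 3 = 120
  Item 8: 9 × 3 × 9 = 243
  Item 9: 3 × 10 × 9 = 270
  Item 10: 9 × 2 × 10 = 180
Sorted descending: 512, 432, 270, 243, 200, 180, 162, 120, 98.
The fourth-highest RPN is 243 (Item 8).

243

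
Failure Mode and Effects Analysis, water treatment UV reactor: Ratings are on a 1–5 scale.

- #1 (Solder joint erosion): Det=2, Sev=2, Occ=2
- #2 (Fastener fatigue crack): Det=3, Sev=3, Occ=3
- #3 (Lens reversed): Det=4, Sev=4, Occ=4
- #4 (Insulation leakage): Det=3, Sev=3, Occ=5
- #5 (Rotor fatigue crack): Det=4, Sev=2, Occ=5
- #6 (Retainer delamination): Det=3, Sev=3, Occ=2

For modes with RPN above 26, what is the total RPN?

176

RPN = Severity × Occurrence × Detection:
  #1: 2 × 2 × 2 = 8
  #2: 3 × 3 × 3 = 27
  #3: 4 × 4 × 4 = 64
  #4: 3 × 5 × 3 = 45
  #5: 2 × 5 × 4 = 40
  #6: 3 × 2 × 3 = 18
RPN > 26: #2 (27), #3 (64), #4 (45), #5 (40).
Sum: 27 + 64 + 45 + 40 = 176.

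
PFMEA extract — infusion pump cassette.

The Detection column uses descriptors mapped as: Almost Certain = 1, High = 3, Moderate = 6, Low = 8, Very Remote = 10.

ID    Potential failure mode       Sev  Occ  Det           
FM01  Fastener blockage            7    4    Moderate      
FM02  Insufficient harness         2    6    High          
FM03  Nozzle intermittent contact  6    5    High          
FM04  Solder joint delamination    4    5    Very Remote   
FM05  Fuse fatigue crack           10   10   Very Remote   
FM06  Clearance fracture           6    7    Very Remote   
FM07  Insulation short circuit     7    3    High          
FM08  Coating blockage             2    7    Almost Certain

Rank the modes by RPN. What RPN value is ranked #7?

RPN = Severity × Occurrence × Detection:
  FM01: 7 × 4 × 6 = 168
  FM02: 2 × 6 × 3 = 36
  FM03: 6 × 5 × 3 = 90
  FM04: 4 × 5 × 10 = 200
  FM05: 10 × 10 × 10 = 1000
  FM06: 6 × 7 × 10 = 420
  FM07: 7 × 3 × 3 = 63
  FM08: 2 × 7 × 1 = 14
Sorted descending: 1000, 420, 200, 168, 90, 63, 36, 14.
The seventh-highest RPN is 36 (FM02).

36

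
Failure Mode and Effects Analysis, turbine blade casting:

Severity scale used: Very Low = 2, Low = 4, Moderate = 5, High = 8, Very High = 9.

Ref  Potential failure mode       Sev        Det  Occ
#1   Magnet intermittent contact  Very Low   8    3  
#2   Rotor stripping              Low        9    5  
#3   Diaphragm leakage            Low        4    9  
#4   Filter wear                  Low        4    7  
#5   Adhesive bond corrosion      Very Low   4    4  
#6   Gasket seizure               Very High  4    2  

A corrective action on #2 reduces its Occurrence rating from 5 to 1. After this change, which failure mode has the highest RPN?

#3

RPN = Severity × Occurrence × Detection:
  #1: 2 × 3 × 8 = 48
  #2: 4 × 5 × 9 = 180
  #3: 4 × 9 × 4 = 144
  #4: 4 × 7 × 4 = 112
  #5: 2 × 4 × 4 = 32
  #6: 9 × 2 × 4 = 72
After action: #2 → 4 × 1 × 9 = 36.
Revised RPNs: #3=144, #4=112, #6=72, #1=48, #2=36, #5=32.
Highest is now #3 (144).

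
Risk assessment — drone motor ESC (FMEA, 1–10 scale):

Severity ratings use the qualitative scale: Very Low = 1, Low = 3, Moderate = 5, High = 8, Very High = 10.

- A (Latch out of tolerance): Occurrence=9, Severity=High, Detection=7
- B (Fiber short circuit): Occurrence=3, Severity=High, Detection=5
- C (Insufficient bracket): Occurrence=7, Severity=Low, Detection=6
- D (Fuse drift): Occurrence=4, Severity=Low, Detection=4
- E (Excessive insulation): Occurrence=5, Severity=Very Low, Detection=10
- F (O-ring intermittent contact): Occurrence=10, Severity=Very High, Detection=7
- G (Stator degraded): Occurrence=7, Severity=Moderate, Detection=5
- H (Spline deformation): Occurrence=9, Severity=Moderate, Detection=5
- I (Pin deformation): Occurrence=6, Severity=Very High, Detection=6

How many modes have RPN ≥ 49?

RPN = Severity × Occurrence × Detection:
  A: 8 × 9 × 7 = 504
  B: 8 × 3 × 5 = 120
  C: 3 × 7 × 6 = 126
  D: 3 × 4 × 4 = 48
  E: 1 × 5 × 10 = 50
  F: 10 × 10 × 7 = 700
  G: 5 × 7 × 5 = 175
  H: 5 × 9 × 5 = 225
  I: 10 × 6 × 6 = 360
Modes with RPN ≥ 49: A (504), B (120), C (126), E (50), F (700), G (175), H (225), I (360) → 8.

8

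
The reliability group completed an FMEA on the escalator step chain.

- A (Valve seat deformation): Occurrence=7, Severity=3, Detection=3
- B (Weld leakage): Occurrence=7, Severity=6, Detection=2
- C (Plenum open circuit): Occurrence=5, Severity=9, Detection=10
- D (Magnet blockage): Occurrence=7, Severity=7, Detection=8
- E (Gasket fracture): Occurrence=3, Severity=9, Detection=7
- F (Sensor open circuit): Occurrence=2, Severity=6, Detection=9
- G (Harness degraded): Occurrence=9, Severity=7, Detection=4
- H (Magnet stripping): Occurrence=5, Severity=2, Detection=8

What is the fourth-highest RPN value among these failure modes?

RPN = Severity × Occurrence × Detection:
  A: 3 × 7 × 3 = 63
  B: 6 × 7 × 2 = 84
  C: 9 × 5 × 10 = 450
  D: 7 × 7 × 8 = 392
  E: 9 × 3 × 7 = 189
  F: 6 × 2 × 9 = 108
  G: 7 × 9 × 4 = 252
  H: 2 × 5 × 8 = 80
Sorted descending: 450, 392, 252, 189, 108, 84, 80, 63.
The fourth-highest RPN is 189 (E).

189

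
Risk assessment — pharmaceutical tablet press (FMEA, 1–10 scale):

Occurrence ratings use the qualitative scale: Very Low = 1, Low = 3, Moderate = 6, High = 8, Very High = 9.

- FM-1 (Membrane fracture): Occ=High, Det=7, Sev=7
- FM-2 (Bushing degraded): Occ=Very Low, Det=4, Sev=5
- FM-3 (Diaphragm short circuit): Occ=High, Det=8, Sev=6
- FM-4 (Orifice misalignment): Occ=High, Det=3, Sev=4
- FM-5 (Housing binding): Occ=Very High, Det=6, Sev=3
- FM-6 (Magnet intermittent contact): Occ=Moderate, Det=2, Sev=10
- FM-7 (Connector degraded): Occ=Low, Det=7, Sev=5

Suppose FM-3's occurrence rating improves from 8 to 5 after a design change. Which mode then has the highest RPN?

FM-1

RPN = Severity × Occurrence × Detection:
  FM-1: 7 × 8 × 7 = 392
  FM-2: 5 × 1 × 4 = 20
  FM-3: 6 × 8 × 8 = 384
  FM-4: 4 × 8 × 3 = 96
  FM-5: 3 × 9 × 6 = 162
  FM-6: 10 × 6 × 2 = 120
  FM-7: 5 × 3 × 7 = 105
After action: FM-3 → 6 × 5 × 8 = 240.
Revised RPNs: FM-1=392, FM-3=240, FM-5=162, FM-6=120, FM-7=105, FM-4=96, FM-2=20.
Highest is now FM-1 (392).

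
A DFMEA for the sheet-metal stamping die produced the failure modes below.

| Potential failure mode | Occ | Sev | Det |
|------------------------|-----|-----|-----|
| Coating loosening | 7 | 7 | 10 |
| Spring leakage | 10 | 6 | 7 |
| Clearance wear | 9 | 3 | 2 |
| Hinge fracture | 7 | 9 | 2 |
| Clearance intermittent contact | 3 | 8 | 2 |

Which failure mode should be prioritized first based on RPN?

Coating loosening

RPN = Severity × Occurrence × Detection:
  Coating loosening: 7 × 7 × 10 = 490
  Spring leakage: 6 × 10 × 7 = 420
  Clearance wear: 3 × 9 × 2 = 54
  Hinge fracture: 9 × 7 × 2 = 126
  Clearance intermittent contact: 8 × 3 × 2 = 48
Highest RPN is 490 → Coating loosening.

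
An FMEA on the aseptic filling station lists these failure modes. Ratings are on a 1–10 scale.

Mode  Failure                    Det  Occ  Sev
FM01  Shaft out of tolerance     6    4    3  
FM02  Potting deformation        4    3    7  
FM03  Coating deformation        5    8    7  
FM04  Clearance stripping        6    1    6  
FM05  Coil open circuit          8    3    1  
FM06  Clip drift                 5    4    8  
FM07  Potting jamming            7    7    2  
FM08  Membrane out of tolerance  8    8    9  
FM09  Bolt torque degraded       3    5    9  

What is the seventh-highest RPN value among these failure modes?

RPN = Severity × Occurrence × Detection:
  FM01: 3 × 4 × 6 = 72
  FM02: 7 × 3 × 4 = 84
  FM03: 7 × 8 × 5 = 280
  FM04: 6 × 1 × 6 = 36
  FM05: 1 × 3 × 8 = 24
  FM06: 8 × 4 × 5 = 160
  FM07: 2 × 7 × 7 = 98
  FM08: 9 × 8 × 8 = 576
  FM09: 9 × 5 × 3 = 135
Sorted descending: 576, 280, 160, 135, 98, 84, 72, 36, 24.
The seventh-highest RPN is 72 (FM01).

72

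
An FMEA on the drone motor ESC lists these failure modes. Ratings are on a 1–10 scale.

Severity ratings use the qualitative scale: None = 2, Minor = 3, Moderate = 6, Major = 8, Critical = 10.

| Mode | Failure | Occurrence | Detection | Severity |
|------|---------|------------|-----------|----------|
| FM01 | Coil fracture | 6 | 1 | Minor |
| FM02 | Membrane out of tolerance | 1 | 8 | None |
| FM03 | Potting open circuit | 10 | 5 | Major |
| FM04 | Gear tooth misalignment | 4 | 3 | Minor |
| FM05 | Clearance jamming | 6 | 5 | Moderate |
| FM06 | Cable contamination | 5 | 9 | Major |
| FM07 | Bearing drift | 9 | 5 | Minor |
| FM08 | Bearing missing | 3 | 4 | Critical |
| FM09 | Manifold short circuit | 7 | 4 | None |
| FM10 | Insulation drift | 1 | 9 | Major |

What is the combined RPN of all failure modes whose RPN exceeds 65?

RPN = Severity × Occurrence × Detection:
  FM01: 3 × 6 × 1 = 18
  FM02: 2 × 1 × 8 = 16
  FM03: 8 × 10 × 5 = 400
  FM04: 3 × 4 × 3 = 36
  FM05: 6 × 6 × 5 = 180
  FM06: 8 × 5 × 9 = 360
  FM07: 3 × 9 × 5 = 135
  FM08: 10 × 3 × 4 = 120
  FM09: 2 × 7 × 4 = 56
  FM10: 8 × 1 × 9 = 72
RPN > 65: FM03 (400), FM05 (180), FM06 (360), FM07 (135), FM08 (120), FM10 (72).
Sum: 400 + 180 + 360 + 135 + 120 + 72 = 1267.

1267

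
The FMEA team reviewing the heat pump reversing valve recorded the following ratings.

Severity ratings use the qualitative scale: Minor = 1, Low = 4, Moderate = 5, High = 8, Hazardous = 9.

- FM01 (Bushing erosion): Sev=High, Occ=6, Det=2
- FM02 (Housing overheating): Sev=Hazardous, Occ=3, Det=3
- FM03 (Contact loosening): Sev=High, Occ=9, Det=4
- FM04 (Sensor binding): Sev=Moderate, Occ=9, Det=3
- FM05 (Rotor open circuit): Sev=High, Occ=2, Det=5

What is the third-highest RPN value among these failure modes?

RPN = Severity × Occurrence × Detection:
  FM01: 8 × 6 × 2 = 96
  FM02: 9 × 3 × 3 = 81
  FM03: 8 × 9 × 4 = 288
  FM04: 5 × 9 × 3 = 135
  FM05: 8 × 2 × 5 = 80
Sorted descending: 288, 135, 96, 81, 80.
The third-highest RPN is 96 (FM01).

96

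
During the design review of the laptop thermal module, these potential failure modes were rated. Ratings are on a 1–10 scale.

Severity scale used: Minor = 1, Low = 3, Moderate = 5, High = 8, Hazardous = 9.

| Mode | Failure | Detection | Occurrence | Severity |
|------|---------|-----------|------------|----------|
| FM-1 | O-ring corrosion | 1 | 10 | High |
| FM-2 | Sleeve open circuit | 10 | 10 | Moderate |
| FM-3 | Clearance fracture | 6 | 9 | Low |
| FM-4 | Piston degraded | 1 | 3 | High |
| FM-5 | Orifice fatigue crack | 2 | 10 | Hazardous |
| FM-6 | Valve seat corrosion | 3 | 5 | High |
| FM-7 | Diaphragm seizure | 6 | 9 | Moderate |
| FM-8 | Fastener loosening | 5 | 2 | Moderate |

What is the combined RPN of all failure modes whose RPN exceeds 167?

950

RPN = Severity × Occurrence × Detection:
  FM-1: 8 × 10 × 1 = 80
  FM-2: 5 × 10 × 10 = 500
  FM-3: 3 × 9 × 6 = 162
  FM-4: 8 × 3 × 1 = 24
  FM-5: 9 × 10 × 2 = 180
  FM-6: 8 × 5 × 3 = 120
  FM-7: 5 × 9 × 6 = 270
  FM-8: 5 × 2 × 5 = 50
RPN > 167: FM-2 (500), FM-5 (180), FM-7 (270).
Sum: 500 + 180 + 270 = 950.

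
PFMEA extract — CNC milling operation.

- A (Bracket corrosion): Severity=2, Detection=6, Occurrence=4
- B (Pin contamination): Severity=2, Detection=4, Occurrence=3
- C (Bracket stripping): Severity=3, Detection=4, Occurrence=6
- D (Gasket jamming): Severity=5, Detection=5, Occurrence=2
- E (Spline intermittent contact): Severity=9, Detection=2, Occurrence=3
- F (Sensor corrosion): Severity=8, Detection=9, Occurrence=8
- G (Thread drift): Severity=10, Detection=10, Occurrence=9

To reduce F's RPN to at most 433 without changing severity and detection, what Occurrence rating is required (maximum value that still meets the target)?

F: S=8, O=8, D=9 → current RPN = 576.
Fixed product = 72. Need 72 × O ≤ 433, so O ≤ 433/72 = 6.01.
Maximum integer Occurrence rating = 6 (gives RPN 432; O=7 would give 504 > 433).

6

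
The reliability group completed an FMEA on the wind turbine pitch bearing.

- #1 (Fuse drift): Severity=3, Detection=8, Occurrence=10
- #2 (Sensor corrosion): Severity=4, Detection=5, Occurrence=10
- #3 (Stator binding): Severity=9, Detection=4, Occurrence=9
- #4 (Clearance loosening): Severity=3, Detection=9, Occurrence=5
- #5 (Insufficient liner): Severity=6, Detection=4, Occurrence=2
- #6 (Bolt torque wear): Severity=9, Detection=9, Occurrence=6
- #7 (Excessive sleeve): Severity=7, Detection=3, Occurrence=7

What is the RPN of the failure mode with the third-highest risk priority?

RPN = Severity × Occurrence × Detection:
  #1: 3 × 10 × 8 = 240
  #2: 4 × 10 × 5 = 200
  #3: 9 × 9 × 4 = 324
  #4: 3 × 5 × 9 = 135
  #5: 6 × 2 × 4 = 48
  #6: 9 × 6 × 9 = 486
  #7: 7 × 7 × 3 = 147
Sorted descending: 486, 324, 240, 200, 147, 135, 48.
The third-highest RPN is 240 (#1).

240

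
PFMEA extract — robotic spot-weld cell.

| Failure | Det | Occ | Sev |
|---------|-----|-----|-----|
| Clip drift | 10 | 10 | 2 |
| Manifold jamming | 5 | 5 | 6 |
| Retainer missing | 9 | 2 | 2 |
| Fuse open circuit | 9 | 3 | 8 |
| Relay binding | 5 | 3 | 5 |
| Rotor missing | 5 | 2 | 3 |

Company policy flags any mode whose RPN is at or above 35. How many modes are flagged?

5

RPN = Severity × Occurrence × Detection:
  Clip drift: 2 × 10 × 10 = 200
  Manifold jamming: 6 × 5 × 5 = 150
  Retainer missing: 2 × 2 × 9 = 36
  Fuse open circuit: 8 × 3 × 9 = 216
  Relay binding: 5 × 3 × 5 = 75
  Rotor missing: 3 × 2 × 5 = 30
Modes with RPN ≥ 35: Clip drift (200), Manifold jamming (150), Retainer missing (36), Fuse open circuit (216), Relay binding (75) → 5.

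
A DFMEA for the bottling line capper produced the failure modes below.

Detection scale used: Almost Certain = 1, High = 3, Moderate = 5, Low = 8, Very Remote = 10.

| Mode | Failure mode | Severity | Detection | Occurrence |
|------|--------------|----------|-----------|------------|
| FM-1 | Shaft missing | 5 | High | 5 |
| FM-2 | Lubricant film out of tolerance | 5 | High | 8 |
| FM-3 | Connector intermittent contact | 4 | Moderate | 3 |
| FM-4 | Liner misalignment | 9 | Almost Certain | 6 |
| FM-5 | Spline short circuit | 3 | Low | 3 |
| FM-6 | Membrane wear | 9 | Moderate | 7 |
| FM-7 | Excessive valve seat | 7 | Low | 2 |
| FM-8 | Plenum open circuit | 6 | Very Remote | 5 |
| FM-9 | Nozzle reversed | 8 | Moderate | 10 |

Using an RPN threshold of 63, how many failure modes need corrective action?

7

RPN = Severity × Occurrence × Detection:
  FM-1: 5 × 5 × 3 = 75
  FM-2: 5 × 8 × 3 = 120
  FM-3: 4 × 3 × 5 = 60
  FM-4: 9 × 6 × 1 = 54
  FM-5: 3 × 3 × 8 = 72
  FM-6: 9 × 7 × 5 = 315
  FM-7: 7 × 2 × 8 = 112
  FM-8: 6 × 5 × 10 = 300
  FM-9: 8 × 10 × 5 = 400
Modes with RPN ≥ 63: FM-1 (75), FM-2 (120), FM-5 (72), FM-6 (315), FM-7 (112), FM-8 (300), FM-9 (400) → 7.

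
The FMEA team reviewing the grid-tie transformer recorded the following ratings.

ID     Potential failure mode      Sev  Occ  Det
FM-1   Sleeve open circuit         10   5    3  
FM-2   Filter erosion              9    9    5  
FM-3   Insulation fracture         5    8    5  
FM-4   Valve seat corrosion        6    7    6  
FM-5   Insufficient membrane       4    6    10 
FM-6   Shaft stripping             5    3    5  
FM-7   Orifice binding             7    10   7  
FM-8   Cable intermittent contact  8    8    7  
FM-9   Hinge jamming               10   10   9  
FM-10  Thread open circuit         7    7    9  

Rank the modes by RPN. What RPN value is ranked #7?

240

RPN = Severity × Occurrence × Detection:
  FM-1: 10 × 5 × 3 = 150
  FM-2: 9 × 9 × 5 = 405
  FM-3: 5 × 8 × 5 = 200
  FM-4: 6 × 7 × 6 = 252
  FM-5: 4 × 6 × 10 = 240
  FM-6: 5 × 3 × 5 = 75
  FM-7: 7 × 10 × 7 = 490
  FM-8: 8 × 8 × 7 = 448
  FM-9: 10 × 10 × 9 = 900
  FM-10: 7 × 7 × 9 = 441
Sorted descending: 900, 490, 448, 441, 405, 252, 240, 200, 150, 75.
The seventh-highest RPN is 240 (FM-5).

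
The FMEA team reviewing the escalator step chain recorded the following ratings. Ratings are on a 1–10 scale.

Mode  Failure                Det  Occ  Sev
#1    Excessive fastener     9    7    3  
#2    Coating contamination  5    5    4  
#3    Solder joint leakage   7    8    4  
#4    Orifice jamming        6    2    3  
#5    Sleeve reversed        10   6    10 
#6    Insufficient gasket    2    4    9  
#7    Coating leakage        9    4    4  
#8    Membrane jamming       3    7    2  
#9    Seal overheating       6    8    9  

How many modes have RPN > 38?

RPN = Severity × Occurrence × Detection:
  #1: 3 × 7 × 9 = 189
  #2: 4 × 5 × 5 = 100
  #3: 4 × 8 × 7 = 224
  #4: 3 × 2 × 6 = 36
  #5: 10 × 6 × 10 = 600
  #6: 9 × 4 × 2 = 72
  #7: 4 × 4 × 9 = 144
  #8: 2 × 7 × 3 = 42
  #9: 9 × 8 × 6 = 432
Modes with RPN > 38: #1 (189), #2 (100), #3 (224), #5 (600), #6 (72), #7 (144), #8 (42), #9 (432) → 8.

8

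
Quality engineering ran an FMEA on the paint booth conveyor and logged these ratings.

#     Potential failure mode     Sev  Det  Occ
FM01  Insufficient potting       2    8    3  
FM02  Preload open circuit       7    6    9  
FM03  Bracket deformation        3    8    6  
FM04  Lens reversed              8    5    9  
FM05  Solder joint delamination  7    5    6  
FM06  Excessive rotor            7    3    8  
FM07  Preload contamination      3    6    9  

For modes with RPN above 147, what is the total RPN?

1278

RPN = Severity × Occurrence × Detection:
  FM01: 2 × 3 × 8 = 48
  FM02: 7 × 9 × 6 = 378
  FM03: 3 × 6 × 8 = 144
  FM04: 8 × 9 × 5 = 360
  FM05: 7 × 6 × 5 = 210
  FM06: 7 × 8 × 3 = 168
  FM07: 3 × 9 × 6 = 162
RPN > 147: FM02 (378), FM04 (360), FM05 (210), FM06 (168), FM07 (162).
Sum: 378 + 360 + 210 + 168 + 162 = 1278.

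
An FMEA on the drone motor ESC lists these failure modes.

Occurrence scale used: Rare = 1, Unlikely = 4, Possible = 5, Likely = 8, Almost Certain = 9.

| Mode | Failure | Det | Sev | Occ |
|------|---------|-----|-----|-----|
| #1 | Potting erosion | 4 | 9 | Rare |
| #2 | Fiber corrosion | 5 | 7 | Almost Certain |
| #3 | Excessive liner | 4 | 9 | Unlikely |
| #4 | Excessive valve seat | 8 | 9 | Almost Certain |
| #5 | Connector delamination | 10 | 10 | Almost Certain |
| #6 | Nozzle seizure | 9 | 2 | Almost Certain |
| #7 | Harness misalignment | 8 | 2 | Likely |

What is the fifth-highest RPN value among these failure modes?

144

RPN = Severity × Occurrence × Detection:
  #1: 9 × 1 × 4 = 36
  #2: 7 × 9 × 5 = 315
  #3: 9 × 4 × 4 = 144
  #4: 9 × 9 × 8 = 648
  #5: 10 × 9 × 10 = 900
  #6: 2 × 9 × 9 = 162
  #7: 2 × 8 × 8 = 128
Sorted descending: 900, 648, 315, 162, 144, 128, 36.
The fifth-highest RPN is 144 (#3).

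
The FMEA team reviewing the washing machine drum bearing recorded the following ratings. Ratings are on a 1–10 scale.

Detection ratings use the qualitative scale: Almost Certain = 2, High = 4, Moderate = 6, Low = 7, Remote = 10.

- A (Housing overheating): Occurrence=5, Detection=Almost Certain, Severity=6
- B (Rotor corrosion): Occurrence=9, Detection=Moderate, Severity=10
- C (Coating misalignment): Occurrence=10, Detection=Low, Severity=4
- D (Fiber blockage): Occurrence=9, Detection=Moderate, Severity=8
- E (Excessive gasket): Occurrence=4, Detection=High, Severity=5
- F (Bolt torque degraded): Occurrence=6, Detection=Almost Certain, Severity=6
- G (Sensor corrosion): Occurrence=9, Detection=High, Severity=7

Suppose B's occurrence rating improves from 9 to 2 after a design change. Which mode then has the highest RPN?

D

RPN = Severity × Occurrence × Detection:
  A: 6 × 5 × 2 = 60
  B: 10 × 9 × 6 = 540
  C: 4 × 10 × 7 = 280
  D: 8 × 9 × 6 = 432
  E: 5 × 4 × 4 = 80
  F: 6 × 6 × 2 = 72
  G: 7 × 9 × 4 = 252
After action: B → 10 × 2 × 6 = 120.
Revised RPNs: D=432, C=280, G=252, B=120, E=80, F=72, A=60.
Highest is now D (432).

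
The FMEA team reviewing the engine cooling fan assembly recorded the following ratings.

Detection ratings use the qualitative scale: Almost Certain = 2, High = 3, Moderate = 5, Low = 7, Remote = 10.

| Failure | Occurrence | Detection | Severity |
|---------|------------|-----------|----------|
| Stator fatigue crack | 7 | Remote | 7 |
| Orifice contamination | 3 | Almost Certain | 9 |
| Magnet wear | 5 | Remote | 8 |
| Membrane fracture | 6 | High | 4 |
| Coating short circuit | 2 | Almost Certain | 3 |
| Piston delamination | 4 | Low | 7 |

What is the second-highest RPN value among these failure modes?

RPN = Severity × Occurrence × Detection:
  Stator fatigue crack: 7 × 7 × 10 = 490
  Orifice contamination: 9 × 3 × 2 = 54
  Magnet wear: 8 × 5 × 10 = 400
  Membrane fracture: 4 × 6 × 3 = 72
  Coating short circuit: 3 × 2 × 2 = 12
  Piston delamination: 7 × 4 × 7 = 196
Sorted descending: 490, 400, 196, 72, 54, 12.
The second-highest RPN is 400 (Magnet wear).

400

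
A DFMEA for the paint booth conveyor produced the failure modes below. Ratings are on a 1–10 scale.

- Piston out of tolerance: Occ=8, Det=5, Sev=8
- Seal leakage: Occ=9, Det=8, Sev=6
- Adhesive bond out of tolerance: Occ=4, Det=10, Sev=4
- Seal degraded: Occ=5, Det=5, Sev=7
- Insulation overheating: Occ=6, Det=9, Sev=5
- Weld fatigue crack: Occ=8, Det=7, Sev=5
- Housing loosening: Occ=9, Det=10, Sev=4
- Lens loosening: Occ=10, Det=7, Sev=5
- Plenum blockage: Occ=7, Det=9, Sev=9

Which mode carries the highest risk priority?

Plenum blockage

RPN = Severity × Occurrence × Detection:
  Piston out of tolerance: 8 × 8 × 5 = 320
  Seal leakage: 6 × 9 × 8 = 432
  Adhesive bond out of tolerance: 4 × 4 × 10 = 160
  Seal degraded: 7 × 5 × 5 = 175
  Insulation overheating: 5 × 6 × 9 = 270
  Weld fatigue crack: 5 × 8 × 7 = 280
  Housing loosening: 4 × 9 × 10 = 360
  Lens loosening: 5 × 10 × 7 = 350
  Plenum blockage: 9 × 7 × 9 = 567
Highest RPN is 567 → Plenum blockage.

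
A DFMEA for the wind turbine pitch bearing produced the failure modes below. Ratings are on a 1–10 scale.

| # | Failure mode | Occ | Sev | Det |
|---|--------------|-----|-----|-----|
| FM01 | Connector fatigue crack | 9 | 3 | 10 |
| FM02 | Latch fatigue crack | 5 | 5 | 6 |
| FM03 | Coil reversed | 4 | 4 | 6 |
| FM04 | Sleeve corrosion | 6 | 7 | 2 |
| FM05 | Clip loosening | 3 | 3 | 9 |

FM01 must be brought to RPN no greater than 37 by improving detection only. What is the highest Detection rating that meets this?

FM01: S=3, O=9, D=10 → current RPN = 270.
Fixed product = 27. Need 27 × D ≤ 37, so D ≤ 37/27 = 1.37.
Maximum integer Detection rating = 1 (gives RPN 27; D=2 would give 54 > 37).

1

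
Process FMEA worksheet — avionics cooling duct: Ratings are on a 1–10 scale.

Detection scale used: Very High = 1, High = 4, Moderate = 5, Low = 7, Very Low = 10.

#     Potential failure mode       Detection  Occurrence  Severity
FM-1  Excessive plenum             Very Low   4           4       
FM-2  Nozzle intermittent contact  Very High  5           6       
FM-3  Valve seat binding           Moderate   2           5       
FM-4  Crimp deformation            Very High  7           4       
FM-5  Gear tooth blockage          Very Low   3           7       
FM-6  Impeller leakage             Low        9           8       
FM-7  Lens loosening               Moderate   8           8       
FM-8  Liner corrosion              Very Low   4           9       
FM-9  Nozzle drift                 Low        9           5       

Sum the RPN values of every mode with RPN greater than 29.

1949

RPN = Severity × Occurrence × Detection:
  FM-1: 4 × 4 × 10 = 160
  FM-2: 6 × 5 × 1 = 30
  FM-3: 5 × 2 × 5 = 50
  FM-4: 4 × 7 × 1 = 28
  FM-5: 7 × 3 × 10 = 210
  FM-6: 8 × 9 × 7 = 504
  FM-7: 8 × 8 × 5 = 320
  FM-8: 9 × 4 × 10 = 360
  FM-9: 5 × 9 × 7 = 315
RPN > 29: FM-1 (160), FM-2 (30), FM-3 (50), FM-5 (210), FM-6 (504), FM-7 (320), FM-8 (360), FM-9 (315).
Sum: 160 + 30 + 50 + 210 + 504 + 320 + 360 + 315 = 1949.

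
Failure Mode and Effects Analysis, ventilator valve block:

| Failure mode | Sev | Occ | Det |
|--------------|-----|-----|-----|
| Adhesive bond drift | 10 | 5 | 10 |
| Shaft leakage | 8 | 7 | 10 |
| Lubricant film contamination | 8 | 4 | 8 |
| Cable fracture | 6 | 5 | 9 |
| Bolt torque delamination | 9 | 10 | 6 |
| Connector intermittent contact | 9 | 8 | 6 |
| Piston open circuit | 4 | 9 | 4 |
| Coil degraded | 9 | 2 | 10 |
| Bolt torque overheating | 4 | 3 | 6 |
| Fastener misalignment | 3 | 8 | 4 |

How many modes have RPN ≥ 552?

1

RPN = Severity × Occurrence × Detection:
  Adhesive bond drift: 10 × 5 × 10 = 500
  Shaft leakage: 8 × 7 × 10 = 560
  Lubricant film contamination: 8 × 4 × 8 = 256
  Cable fracture: 6 × 5 × 9 = 270
  Bolt torque delamination: 9 × 10 × 6 = 540
  Connector intermittent contact: 9 × 8 × 6 = 432
  Piston open circuit: 4 × 9 × 4 = 144
  Coil degraded: 9 × 2 × 10 = 180
  Bolt torque overheating: 4 × 3 × 6 = 72
  Fastener misalignment: 3 × 8 × 4 = 96
Modes with RPN ≥ 552: Shaft leakage (560) → 1.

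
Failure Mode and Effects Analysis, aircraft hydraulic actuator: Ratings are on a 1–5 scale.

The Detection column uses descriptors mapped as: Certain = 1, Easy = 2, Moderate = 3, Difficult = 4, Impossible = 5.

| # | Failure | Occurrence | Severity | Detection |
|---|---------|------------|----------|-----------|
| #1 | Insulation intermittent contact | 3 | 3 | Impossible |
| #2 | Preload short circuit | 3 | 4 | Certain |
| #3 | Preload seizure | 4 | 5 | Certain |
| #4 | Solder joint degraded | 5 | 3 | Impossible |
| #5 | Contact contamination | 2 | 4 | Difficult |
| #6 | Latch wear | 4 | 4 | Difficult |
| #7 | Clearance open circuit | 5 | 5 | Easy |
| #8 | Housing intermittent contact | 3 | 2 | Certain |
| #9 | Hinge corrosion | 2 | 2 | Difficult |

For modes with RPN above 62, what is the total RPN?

RPN = Severity × Occurrence × Detection:
  #1: 3 × 3 × 5 = 45
  #2: 4 × 3 × 1 = 12
  #3: 5 × 4 × 1 = 20
  #4: 3 × 5 × 5 = 75
  #5: 4 × 2 × 4 = 32
  #6: 4 × 4 × 4 = 64
  #7: 5 × 5 × 2 = 50
  #8: 2 × 3 × 1 = 6
  #9: 2 × 2 × 4 = 16
RPN > 62: #4 (75), #6 (64).
Sum: 75 + 64 = 139.

139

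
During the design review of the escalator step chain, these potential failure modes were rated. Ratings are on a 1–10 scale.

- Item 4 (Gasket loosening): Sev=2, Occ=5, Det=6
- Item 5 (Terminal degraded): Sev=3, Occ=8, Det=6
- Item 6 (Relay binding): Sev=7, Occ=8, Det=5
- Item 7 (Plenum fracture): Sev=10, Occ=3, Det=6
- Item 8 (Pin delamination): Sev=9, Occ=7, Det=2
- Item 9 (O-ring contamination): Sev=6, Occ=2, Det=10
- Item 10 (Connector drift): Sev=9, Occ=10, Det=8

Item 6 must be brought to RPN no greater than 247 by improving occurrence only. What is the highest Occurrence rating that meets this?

7

Item 6: S=7, O=8, D=5 → current RPN = 280.
Fixed product = 35. Need 35 × O ≤ 247, so O ≤ 247/35 = 7.06.
Maximum integer Occurrence rating = 7 (gives RPN 245; O=8 would give 280 > 247).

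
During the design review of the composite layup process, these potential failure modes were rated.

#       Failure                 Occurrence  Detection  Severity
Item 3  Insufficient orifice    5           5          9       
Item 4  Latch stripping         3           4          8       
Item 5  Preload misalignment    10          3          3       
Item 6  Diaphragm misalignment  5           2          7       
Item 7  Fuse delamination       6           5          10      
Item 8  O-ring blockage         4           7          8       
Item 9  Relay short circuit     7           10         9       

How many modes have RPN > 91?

5

RPN = Severity × Occurrence × Detection:
  Item 3: 9 × 5 × 5 = 225
  Item 4: 8 × 3 × 4 = 96
  Item 5: 3 × 10 × 3 = 90
  Item 6: 7 × 5 × 2 = 70
  Item 7: 10 × 6 × 5 = 300
  Item 8: 8 × 4 × 7 = 224
  Item 9: 9 × 7 × 10 = 630
Modes with RPN > 91: Item 3 (225), Item 4 (96), Item 7 (300), Item 8 (224), Item 9 (630) → 5.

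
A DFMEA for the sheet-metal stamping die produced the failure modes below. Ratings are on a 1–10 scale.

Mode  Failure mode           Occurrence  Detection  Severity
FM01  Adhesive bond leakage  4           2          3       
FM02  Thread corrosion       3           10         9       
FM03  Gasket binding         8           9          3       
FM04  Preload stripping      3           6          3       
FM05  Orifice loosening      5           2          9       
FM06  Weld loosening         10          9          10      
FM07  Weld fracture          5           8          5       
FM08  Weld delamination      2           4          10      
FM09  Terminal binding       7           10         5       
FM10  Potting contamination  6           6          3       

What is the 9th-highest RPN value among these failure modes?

RPN = Severity × Occurrence × Detection:
  FM01: 3 × 4 × 2 = 24
  FM02: 9 × 3 × 10 = 270
  FM03: 3 × 8 × 9 = 216
  FM04: 3 × 3 × 6 = 54
  FM05: 9 × 5 × 2 = 90
  FM06: 10 × 10 × 9 = 900
  FM07: 5 × 5 × 8 = 200
  FM08: 10 × 2 × 4 = 80
  FM09: 5 × 7 × 10 = 350
  FM10: 3 × 6 × 6 = 108
Sorted descending: 900, 350, 270, 216, 200, 108, 90, 80, 54, 24.
The 9th-highest RPN is 54 (FM04).

54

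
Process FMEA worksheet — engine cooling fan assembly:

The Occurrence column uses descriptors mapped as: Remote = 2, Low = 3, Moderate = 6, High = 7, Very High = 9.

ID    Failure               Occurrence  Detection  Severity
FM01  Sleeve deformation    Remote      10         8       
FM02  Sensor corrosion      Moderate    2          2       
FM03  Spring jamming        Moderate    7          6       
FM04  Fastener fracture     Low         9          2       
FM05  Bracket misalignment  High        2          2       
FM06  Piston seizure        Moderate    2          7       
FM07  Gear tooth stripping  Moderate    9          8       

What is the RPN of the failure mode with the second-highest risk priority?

RPN = Severity × Occurrence × Detection:
  FM01: 8 × 2 × 10 = 160
  FM02: 2 × 6 × 2 = 24
  FM03: 6 × 6 × 7 = 252
  FM04: 2 × 3 × 9 = 54
  FM05: 2 × 7 × 2 = 28
  FM06: 7 × 6 × 2 = 84
  FM07: 8 × 6 × 9 = 432
Sorted descending: 432, 252, 160, 84, 54, 28, 24.
The second-highest RPN is 252 (FM03).

252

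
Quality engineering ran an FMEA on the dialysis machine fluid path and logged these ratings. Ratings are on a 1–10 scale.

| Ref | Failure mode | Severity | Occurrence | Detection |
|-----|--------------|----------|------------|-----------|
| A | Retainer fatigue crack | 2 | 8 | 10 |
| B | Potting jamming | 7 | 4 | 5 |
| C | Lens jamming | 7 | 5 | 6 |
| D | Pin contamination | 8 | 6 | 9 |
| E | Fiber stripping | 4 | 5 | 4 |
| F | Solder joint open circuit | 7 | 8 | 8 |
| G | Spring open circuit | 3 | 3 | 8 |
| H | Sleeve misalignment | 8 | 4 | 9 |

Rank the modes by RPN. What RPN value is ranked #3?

288

RPN = Severity × Occurrence × Detection:
  A: 2 × 8 × 10 = 160
  B: 7 × 4 × 5 = 140
  C: 7 × 5 × 6 = 210
  D: 8 × 6 × 9 = 432
  E: 4 × 5 × 4 = 80
  F: 7 × 8 × 8 = 448
  G: 3 × 3 × 8 = 72
  H: 8 × 4 × 9 = 288
Sorted descending: 448, 432, 288, 210, 160, 140, 80, 72.
The third-highest RPN is 288 (H).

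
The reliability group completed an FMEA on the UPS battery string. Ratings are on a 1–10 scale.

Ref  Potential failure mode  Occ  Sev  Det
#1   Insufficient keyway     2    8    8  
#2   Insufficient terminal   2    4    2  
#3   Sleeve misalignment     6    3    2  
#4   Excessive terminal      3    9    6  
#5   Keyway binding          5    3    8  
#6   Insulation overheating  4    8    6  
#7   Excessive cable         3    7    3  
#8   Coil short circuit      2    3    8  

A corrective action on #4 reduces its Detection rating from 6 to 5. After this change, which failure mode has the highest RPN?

RPN = Severity × Occurrence × Detection:
  #1: 8 × 2 × 8 = 128
  #2: 4 × 2 × 2 = 16
  #3: 3 × 6 × 2 = 36
  #4: 9 × 3 × 6 = 162
  #5: 3 × 5 × 8 = 120
  #6: 8 × 4 × 6 = 192
  #7: 7 × 3 × 3 = 63
  #8: 3 × 2 × 8 = 48
After action: #4 → 9 × 3 × 5 = 135.
Revised RPNs: #6=192, #4=135, #1=128, #5=120, #7=63, #8=48, #3=36, #2=16.
Highest is now #6 (192).

#6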